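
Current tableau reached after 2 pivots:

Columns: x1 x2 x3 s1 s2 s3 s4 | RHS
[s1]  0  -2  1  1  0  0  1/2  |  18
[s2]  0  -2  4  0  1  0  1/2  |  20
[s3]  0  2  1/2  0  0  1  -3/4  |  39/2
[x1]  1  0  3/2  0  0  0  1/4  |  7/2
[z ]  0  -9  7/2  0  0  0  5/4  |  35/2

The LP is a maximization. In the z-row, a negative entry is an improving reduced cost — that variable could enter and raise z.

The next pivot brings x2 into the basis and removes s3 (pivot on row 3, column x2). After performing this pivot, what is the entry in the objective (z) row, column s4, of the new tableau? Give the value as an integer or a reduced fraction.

-17/8

Pivot element is row 3, column x2: 2.
Normalize row 3: new (row 3, s4) = (-3/4)/2 = -3/8.
z-row ← z-row − (-9)·(new row 3): 5/4 − (-9)·(-3/8) = -17/8.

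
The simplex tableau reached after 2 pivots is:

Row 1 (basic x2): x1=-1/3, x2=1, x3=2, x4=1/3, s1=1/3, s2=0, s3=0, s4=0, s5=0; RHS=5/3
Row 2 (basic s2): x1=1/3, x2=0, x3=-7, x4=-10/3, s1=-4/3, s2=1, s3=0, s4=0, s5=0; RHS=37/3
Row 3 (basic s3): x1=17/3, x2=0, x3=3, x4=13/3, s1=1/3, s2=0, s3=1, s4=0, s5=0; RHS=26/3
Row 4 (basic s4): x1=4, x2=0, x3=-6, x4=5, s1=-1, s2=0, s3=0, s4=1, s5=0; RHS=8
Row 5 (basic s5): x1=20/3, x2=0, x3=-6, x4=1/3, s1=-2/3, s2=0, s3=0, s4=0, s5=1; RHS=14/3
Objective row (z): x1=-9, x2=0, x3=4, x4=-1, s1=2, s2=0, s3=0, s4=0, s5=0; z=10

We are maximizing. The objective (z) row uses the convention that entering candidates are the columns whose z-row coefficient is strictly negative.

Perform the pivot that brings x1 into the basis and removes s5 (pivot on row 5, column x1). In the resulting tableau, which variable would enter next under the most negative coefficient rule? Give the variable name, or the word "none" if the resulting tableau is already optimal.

Pivot element 20/3. New z-row = old z-row − (-9)·(row 5/(20/3)).
Updated z-row coefficients: x1: 0, x2: 0, x3: -41/10, x4: -11/20, s1: 11/10, s2: 0, s3: 0, s4: 0, s5: 27/20.
The most negative is -41/10 in column x3, so x3 would enter next.

x3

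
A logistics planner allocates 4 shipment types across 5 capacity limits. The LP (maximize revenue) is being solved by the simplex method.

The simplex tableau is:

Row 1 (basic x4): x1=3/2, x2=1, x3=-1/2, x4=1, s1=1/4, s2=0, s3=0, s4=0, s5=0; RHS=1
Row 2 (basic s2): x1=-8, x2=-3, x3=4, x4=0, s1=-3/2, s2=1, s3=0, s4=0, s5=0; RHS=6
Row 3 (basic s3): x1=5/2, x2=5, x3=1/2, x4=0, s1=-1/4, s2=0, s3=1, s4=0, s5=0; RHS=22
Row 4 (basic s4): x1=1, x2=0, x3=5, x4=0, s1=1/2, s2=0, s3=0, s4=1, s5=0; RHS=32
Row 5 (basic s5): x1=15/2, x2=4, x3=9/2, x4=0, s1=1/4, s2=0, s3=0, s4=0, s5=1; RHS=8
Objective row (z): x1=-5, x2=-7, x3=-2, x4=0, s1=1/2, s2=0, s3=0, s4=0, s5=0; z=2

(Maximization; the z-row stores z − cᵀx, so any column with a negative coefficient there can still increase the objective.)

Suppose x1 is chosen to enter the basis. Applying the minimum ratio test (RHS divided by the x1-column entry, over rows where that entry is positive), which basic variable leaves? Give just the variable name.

x4

Ratios: row 1 (x4): 1/(3/2) = 2/3; row 2 (s2): entry -8 ≤ 0, skip; row 3 (s3): 22/(5/2) = 44/5; row 4 (s4): 32/1 = 32; row 5 (s5): 8/(15/2) = 16/15.
Minimum ratio 2/3 is in the x4 row, so x4 leaves.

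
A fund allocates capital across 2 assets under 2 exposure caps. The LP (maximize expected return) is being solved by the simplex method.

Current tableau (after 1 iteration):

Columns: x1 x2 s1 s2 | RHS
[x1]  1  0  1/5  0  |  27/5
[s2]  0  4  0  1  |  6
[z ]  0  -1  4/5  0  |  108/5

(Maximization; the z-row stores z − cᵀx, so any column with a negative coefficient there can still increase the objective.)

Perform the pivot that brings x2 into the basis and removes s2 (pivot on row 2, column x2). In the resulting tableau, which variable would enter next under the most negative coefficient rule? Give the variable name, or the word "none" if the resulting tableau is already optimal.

none

Pivot element 4. New z-row = old z-row − (-1)·(row 2/4).
Updated z-row coefficients: x1: 0, x2: 0, s1: 4/5, s2: 1/4.
No coefficient is strictly negative; the tableau after this pivot is optimal.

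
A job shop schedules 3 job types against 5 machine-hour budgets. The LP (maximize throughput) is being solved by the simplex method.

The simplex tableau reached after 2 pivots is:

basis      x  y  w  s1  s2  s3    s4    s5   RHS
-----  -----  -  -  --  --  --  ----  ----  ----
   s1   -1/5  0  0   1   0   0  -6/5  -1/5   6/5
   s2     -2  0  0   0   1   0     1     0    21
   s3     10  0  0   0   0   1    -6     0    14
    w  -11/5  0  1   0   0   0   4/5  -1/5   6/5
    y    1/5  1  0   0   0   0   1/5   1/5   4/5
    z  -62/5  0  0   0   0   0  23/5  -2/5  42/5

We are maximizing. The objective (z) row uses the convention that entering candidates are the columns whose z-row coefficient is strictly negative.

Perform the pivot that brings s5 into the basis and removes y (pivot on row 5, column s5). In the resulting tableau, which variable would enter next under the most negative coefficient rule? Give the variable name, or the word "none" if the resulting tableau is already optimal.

x

Pivot element 1/5. New z-row = old z-row − (-2/5)·(row 5/(1/5)).
Updated z-row coefficients: x: -12, y: 2, w: 0, s1: 0, s2: 0, s3: 0, s4: 5, s5: 0.
The most negative is -12 in column x, so x would enter next.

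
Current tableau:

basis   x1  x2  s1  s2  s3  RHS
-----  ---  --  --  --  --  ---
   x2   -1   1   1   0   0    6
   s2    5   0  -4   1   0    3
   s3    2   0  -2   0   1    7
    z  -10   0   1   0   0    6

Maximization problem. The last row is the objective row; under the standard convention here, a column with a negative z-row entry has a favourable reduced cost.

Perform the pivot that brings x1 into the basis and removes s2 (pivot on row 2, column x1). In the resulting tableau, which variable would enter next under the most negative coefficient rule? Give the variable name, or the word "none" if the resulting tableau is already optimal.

s1

Pivot element 5. New z-row = old z-row − (-10)·(row 2/5).
Updated z-row coefficients: x1: 0, x2: 0, s1: -7, s2: 2, s3: 0.
The most negative is -7 in column s1, so s1 would enter next.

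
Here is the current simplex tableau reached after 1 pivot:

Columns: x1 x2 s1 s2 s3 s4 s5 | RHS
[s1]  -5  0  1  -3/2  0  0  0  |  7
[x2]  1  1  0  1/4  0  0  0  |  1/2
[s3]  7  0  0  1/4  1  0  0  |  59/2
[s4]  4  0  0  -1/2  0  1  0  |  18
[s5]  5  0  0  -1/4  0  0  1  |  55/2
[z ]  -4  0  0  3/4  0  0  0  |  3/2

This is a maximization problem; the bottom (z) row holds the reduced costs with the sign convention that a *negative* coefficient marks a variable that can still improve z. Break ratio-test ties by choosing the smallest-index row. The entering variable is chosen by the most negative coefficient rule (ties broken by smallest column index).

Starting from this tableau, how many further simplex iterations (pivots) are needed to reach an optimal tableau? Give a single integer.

pivot: x1 in, x2 out → z = 7/2
No improving column remains; optimal.

1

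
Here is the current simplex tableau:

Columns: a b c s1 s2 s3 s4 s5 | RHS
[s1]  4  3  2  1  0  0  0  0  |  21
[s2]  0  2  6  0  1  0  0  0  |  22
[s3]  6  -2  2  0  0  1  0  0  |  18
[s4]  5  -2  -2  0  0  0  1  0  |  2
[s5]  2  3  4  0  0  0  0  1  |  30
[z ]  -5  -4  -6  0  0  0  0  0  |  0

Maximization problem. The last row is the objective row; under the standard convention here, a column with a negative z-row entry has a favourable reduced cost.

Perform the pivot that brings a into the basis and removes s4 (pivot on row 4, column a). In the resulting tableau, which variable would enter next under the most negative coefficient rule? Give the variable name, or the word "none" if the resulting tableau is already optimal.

Pivot element 5. New z-row = old z-row − (-5)·(row 4/5).
Updated z-row coefficients: a: 0, b: -6, c: -8, s1: 0, s2: 0, s3: 0, s4: 1, s5: 0.
The most negative is -8 in column c, so c would enter next.

c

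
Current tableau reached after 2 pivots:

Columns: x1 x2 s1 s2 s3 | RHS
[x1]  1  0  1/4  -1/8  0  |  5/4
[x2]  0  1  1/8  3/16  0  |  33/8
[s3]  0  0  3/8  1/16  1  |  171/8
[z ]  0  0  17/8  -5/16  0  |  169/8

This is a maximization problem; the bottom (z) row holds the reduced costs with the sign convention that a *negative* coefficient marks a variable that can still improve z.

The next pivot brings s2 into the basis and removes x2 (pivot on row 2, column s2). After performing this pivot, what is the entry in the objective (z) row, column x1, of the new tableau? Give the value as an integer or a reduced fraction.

0

Pivot element is row 2, column s2: 3/16.
Normalize row 2: new (row 2, x1) = 0/(3/16) = 0.
z-row ← z-row − (-5/16)·(new row 2): 0 − (-5/16)·0 = 0.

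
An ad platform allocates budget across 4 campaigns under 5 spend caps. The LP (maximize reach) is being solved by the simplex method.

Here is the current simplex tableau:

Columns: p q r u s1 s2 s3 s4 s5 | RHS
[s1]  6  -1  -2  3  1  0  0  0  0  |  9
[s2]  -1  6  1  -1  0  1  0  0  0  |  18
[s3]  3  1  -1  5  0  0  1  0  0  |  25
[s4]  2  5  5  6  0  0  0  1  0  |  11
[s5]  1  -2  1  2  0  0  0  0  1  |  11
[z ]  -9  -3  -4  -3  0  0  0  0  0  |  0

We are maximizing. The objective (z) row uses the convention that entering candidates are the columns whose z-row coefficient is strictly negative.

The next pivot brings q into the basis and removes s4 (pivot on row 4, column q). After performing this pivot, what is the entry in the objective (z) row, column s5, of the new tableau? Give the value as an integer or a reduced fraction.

0

Pivot element is row 4, column q: 5.
Normalize row 4: new (row 4, s5) = 0/5 = 0.
z-row ← z-row − (-3)·(new row 4): 0 − (-3)·0 = 0.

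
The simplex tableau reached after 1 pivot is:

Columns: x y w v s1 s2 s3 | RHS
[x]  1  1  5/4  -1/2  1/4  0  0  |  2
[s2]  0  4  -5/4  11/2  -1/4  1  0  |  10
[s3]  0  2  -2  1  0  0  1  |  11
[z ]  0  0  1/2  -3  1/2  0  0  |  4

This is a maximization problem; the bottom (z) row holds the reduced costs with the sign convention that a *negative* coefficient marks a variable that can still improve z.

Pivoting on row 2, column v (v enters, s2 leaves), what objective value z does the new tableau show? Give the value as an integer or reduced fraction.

Minimum ratio for v: 10/(11/2) = 20/11.
z changes by −(z-row coeff of v)·ratio = −(-3)·(20/11) = 60/11.
New z = 4 + (60/11) = 104/11.

104/11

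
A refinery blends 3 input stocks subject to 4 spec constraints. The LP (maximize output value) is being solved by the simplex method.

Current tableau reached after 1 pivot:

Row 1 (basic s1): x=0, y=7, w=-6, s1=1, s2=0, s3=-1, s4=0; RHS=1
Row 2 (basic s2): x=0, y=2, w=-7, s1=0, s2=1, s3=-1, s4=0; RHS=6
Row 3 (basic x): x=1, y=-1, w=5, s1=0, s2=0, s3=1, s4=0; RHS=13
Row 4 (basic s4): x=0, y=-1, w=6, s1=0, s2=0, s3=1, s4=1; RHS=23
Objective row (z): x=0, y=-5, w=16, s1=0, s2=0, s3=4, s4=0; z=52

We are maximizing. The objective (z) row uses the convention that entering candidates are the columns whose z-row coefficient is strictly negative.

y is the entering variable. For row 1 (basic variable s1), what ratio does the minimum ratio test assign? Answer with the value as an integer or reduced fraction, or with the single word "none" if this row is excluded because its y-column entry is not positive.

1/7

Ratio = RHS / (y entry) = 1 / 7 = 1/7.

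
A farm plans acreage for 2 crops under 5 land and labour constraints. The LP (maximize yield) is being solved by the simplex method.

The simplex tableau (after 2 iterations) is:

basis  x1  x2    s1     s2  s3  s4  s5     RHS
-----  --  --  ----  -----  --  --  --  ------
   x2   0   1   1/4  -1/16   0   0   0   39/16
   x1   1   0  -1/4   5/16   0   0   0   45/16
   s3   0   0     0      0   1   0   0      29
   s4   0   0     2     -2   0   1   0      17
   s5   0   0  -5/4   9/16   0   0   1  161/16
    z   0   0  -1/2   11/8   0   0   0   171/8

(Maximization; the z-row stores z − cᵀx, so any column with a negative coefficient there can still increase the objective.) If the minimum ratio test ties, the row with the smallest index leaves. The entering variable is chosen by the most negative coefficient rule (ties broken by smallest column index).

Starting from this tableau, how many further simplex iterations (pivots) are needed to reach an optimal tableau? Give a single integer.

pivot: s1 in, s4 out → z = 205/8
No improving column remains; optimal.

1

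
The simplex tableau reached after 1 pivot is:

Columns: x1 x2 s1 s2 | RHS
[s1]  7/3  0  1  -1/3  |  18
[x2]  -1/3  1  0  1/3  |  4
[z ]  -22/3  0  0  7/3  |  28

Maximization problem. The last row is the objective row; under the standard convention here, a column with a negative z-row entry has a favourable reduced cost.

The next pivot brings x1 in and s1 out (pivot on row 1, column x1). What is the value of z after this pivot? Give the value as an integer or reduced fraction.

592/7

Minimum ratio for x1: 18/(7/3) = 54/7.
z changes by −(z-row coeff of x1)·ratio = −(-22/3)·(54/7) = 396/7.
New z = 28 + (396/7) = 592/7.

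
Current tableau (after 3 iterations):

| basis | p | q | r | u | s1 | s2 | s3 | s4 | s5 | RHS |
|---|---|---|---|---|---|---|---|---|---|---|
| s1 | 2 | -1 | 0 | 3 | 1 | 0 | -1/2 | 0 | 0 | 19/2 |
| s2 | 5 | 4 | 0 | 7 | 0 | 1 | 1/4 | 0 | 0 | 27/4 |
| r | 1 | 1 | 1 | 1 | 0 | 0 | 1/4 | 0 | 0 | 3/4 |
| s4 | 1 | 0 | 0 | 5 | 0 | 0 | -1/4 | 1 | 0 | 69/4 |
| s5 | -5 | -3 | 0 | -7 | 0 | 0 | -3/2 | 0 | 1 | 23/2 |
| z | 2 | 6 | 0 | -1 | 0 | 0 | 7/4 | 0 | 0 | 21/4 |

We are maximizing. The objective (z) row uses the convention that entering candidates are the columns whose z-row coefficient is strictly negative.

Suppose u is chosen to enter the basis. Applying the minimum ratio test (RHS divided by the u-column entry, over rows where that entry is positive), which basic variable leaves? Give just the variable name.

Ratios: row 1 (s1): (19/2)/3 = 19/6; row 2 (s2): (27/4)/7 = 27/28; row 3 (r): (3/4)/1 = 3/4; row 4 (s4): (69/4)/5 = 69/20; row 5 (s5): entry -7 ≤ 0, skip.
Minimum ratio 3/4 is in the r row, so r leaves.

r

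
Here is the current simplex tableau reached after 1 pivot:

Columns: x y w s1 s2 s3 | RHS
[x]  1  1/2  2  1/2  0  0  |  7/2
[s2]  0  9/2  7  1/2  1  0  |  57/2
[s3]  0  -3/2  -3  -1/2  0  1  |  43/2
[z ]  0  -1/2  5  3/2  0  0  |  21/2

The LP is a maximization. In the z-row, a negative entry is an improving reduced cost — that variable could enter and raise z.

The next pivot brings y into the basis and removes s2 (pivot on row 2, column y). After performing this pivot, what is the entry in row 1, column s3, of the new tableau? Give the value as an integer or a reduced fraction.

0

Pivot element is row 2, column y: 9/2.
Normalize row 2: new (row 2, s3) = 0/(9/2) = 0.
row 1 ← row 1 − (1/2)·(new row 2): 0 − (1/2)·0 = 0.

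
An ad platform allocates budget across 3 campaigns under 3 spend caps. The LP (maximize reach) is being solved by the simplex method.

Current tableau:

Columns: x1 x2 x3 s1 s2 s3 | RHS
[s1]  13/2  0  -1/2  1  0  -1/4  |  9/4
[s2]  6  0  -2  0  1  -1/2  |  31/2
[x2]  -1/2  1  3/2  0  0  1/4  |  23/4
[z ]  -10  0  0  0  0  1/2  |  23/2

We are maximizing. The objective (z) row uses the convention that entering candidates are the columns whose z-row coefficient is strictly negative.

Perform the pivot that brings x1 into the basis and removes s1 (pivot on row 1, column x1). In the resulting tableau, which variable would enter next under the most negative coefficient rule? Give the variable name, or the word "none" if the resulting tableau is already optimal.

x3

Pivot element 13/2. New z-row = old z-row − (-10)·(row 1/(13/2)).
Updated z-row coefficients: x1: 0, x2: 0, x3: -10/13, s1: 20/13, s2: 0, s3: 3/26.
The most negative is -10/13 in column x3, so x3 would enter next.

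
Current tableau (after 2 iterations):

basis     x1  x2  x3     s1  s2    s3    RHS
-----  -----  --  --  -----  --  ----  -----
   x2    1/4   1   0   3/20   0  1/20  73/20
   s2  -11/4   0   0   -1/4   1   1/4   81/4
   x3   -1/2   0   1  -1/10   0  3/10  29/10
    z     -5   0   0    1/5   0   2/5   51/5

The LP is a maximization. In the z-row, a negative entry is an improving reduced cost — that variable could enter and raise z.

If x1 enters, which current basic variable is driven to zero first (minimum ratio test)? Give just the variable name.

Ratios: row 1 (x2): (73/20)/(1/4) = 73/5; row 2 (s2): entry -11/4 ≤ 0, skip; row 3 (x3): entry -1/2 ≤ 0, skip.
Minimum ratio 73/5 is in the x2 row, so x2 leaves.

x2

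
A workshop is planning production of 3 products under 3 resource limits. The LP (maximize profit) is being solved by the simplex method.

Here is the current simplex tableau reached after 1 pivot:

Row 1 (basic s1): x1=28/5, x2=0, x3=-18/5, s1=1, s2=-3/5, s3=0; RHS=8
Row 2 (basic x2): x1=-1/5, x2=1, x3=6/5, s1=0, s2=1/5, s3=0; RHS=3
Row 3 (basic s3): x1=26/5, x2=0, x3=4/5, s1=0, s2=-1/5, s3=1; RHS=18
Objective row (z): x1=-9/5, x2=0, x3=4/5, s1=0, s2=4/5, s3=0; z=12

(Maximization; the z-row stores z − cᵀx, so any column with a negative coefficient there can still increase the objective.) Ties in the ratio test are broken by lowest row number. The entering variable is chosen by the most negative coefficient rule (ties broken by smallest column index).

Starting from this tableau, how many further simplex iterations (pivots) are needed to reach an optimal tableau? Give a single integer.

pivot: x1 in, s1 out → z = 102/7
pivot: x3 in, s3 out → z = 449/29
No improving column remains; optimal.

2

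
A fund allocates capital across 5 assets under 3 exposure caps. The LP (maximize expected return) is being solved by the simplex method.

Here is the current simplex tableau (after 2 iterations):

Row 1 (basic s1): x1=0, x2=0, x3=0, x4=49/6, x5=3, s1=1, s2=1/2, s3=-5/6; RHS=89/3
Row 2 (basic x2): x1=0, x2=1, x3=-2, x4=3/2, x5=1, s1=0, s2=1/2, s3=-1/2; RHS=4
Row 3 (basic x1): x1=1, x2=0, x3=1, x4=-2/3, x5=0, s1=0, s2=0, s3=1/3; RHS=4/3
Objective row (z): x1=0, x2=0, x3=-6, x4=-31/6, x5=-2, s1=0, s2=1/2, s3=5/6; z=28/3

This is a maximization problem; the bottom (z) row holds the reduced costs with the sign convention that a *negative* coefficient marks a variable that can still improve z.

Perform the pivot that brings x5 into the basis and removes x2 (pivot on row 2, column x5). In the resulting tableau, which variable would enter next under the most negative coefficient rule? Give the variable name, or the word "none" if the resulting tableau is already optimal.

Pivot element 1. New z-row = old z-row − (-2)·(row 2/1).
Updated z-row coefficients: x1: 0, x2: 2, x3: -10, x4: -13/6, x5: 0, s1: 0, s2: 3/2, s3: -1/6.
The most negative is -10 in column x3, so x3 would enter next.

x3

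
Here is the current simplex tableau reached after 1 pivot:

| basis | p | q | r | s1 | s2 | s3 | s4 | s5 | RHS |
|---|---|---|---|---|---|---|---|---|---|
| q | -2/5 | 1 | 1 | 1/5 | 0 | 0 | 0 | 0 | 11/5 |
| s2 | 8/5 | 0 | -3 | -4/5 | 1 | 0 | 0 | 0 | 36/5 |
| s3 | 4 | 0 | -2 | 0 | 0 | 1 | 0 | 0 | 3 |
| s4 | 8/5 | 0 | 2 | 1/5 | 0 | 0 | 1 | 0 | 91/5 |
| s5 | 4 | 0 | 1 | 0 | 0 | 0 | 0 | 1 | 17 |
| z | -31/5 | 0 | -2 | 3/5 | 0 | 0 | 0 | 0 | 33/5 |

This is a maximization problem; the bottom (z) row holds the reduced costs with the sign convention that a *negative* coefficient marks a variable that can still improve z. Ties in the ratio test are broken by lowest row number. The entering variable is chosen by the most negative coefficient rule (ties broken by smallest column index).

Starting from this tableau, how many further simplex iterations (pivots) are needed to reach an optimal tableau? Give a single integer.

pivot: p in, s3 out → z = 45/4
pivot: r in, q out → z = 435/16
No improving column remains; optimal.

2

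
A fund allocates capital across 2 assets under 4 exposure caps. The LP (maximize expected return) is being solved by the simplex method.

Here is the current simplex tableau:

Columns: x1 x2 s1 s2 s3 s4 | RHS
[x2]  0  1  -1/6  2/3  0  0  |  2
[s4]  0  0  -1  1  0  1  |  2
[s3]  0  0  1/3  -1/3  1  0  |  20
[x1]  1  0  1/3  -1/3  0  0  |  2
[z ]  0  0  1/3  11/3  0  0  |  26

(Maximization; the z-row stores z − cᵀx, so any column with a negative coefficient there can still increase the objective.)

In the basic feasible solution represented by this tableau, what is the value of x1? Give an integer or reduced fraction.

x1 is basic (row 4); its value is the RHS of that row: 2.

2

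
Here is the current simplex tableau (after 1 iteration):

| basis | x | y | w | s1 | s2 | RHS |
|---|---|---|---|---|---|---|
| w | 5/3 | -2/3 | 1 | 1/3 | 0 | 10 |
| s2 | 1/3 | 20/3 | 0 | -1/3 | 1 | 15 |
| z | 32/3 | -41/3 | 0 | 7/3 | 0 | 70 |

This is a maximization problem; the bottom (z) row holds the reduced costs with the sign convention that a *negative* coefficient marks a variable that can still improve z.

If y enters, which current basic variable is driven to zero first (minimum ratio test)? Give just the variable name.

Ratios: row 1 (w): entry -2/3 ≤ 0, skip; row 2 (s2): 15/(20/3) = 9/4.
Minimum ratio 9/4 is in the s2 row, so s2 leaves.

s2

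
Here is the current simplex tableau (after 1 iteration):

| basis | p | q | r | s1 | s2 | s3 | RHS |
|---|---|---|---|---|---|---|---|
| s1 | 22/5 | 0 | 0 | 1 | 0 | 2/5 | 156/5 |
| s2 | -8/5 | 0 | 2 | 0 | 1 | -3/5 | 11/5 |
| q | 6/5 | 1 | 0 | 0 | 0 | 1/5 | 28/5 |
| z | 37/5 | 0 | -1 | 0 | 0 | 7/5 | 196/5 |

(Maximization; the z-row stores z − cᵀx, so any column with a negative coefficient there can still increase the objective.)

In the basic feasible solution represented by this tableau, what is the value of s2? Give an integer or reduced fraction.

11/5

s2 is basic (row 2); its value is the RHS of that row: 11/5.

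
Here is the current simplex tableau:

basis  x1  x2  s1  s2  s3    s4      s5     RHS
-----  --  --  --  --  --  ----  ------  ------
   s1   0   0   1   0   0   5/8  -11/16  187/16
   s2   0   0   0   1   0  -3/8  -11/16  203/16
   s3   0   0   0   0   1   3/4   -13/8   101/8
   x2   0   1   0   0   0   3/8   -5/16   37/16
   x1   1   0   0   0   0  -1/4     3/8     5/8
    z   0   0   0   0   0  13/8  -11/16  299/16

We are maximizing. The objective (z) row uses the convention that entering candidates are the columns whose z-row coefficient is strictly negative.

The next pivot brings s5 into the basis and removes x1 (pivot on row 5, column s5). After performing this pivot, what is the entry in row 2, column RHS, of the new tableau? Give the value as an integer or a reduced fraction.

Pivot element is row 5, column s5: 3/8.
Normalize row 5: new (row 5, RHS) = (5/8)/(3/8) = 5/3.
row 2 ← row 2 − (-11/16)·(new row 5): 203/16 − (-11/16)·(5/3) = 83/6.

83/6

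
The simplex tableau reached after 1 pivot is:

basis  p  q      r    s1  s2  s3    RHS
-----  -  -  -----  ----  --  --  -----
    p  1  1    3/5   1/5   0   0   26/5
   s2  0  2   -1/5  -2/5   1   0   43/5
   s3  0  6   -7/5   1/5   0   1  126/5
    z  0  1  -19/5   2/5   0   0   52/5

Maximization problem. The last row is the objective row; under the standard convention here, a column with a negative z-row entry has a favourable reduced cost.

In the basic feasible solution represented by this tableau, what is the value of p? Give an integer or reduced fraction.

26/5

p is basic (row 1); its value is the RHS of that row: 26/5.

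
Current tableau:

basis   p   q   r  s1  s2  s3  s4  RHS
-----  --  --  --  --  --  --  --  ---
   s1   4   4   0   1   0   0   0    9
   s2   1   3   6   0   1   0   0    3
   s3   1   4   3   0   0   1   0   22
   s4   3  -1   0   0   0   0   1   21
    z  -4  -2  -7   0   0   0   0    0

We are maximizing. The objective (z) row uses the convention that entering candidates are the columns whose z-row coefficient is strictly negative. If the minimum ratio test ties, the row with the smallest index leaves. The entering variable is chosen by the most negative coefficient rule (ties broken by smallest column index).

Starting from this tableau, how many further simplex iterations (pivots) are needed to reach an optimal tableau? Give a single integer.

pivot: r in, s2 out → z = 7/2
pivot: p in, s1 out → z = 79/8
No improving column remains; optimal.

2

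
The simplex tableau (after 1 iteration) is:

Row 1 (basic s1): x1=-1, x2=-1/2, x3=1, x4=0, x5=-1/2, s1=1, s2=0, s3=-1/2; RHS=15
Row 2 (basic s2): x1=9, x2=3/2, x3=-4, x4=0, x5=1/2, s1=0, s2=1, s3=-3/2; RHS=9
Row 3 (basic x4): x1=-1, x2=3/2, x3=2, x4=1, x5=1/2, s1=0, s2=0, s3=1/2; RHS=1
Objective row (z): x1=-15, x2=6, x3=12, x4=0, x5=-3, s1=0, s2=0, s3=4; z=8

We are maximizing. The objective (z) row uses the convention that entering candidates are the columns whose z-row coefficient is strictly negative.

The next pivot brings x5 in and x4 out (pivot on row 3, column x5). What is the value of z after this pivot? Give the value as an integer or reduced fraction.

14

Minimum ratio for x5: 1/(1/2) = 2.
z changes by −(z-row coeff of x5)·ratio = −(-3)·2 = 6.
New z = 8 + 6 = 14.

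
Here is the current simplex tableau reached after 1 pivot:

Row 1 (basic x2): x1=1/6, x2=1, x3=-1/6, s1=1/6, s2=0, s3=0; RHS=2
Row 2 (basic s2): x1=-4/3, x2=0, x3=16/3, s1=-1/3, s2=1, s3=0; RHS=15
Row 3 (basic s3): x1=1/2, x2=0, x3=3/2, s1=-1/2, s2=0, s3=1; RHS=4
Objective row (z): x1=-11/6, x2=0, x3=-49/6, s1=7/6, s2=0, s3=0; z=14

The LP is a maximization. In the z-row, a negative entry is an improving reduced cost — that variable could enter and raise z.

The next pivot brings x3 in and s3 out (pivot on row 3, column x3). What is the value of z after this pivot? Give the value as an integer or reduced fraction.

322/9

Minimum ratio for x3: 4/(3/2) = 8/3.
z changes by −(z-row coeff of x3)·ratio = −(-49/6)·(8/3) = 196/9.
New z = 14 + (196/9) = 322/9.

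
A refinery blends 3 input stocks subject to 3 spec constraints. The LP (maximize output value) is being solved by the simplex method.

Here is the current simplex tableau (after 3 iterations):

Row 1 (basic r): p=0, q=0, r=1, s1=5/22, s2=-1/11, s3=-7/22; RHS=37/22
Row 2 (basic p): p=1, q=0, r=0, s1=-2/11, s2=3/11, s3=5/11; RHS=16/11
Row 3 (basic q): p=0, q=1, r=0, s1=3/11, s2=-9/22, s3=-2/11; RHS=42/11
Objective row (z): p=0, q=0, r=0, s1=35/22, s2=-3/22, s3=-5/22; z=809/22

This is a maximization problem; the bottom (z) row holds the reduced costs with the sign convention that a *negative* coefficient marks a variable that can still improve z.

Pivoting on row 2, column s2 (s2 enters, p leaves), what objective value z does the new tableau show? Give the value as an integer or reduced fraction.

Minimum ratio for s2: (16/11)/(3/11) = 16/3.
z changes by −(z-row coeff of s2)·ratio = −(-3/22)·(16/3) = 8/11.
New z = 809/22 + (8/11) = 75/2.

75/2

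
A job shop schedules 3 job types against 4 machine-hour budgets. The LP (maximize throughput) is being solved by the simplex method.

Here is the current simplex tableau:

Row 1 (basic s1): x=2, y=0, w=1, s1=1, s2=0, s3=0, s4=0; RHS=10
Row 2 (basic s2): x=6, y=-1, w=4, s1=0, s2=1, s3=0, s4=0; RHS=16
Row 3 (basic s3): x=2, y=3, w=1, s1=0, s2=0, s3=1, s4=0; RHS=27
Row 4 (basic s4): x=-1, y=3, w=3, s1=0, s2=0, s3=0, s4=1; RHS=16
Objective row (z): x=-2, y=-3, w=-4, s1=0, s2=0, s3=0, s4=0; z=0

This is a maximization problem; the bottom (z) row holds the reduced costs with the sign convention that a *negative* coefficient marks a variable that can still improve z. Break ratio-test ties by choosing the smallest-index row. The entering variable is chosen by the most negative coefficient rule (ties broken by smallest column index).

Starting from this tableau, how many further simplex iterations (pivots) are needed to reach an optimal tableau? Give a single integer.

pivot: w in, s2 out → z = 16
pivot: y in, s4 out → z = 304/15
pivot: x in, s3 out → z = 2148/79
No improving column remains; optimal.

3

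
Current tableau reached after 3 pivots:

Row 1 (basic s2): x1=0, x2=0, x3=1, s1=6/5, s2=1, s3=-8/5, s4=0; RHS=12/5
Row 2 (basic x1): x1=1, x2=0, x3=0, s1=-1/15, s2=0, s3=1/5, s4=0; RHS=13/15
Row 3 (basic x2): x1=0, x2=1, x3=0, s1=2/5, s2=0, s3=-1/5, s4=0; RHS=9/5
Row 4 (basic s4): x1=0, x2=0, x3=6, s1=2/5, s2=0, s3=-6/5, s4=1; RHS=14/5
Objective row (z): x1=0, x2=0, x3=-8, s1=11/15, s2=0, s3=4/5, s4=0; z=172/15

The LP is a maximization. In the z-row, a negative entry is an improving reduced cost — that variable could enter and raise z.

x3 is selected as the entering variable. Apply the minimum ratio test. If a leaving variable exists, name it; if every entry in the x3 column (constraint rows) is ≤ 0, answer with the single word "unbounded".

s4

Ratios: row 1 (s2): (12/5)/1 = 12/5; row 2 (x1): entry 0 ≤ 0, skip; row 3 (x2): entry 0 ≤ 0, skip; row 4 (s4): (14/5)/6 = 7/15.
Minimum ratio is in the s4 row, so s4 leaves.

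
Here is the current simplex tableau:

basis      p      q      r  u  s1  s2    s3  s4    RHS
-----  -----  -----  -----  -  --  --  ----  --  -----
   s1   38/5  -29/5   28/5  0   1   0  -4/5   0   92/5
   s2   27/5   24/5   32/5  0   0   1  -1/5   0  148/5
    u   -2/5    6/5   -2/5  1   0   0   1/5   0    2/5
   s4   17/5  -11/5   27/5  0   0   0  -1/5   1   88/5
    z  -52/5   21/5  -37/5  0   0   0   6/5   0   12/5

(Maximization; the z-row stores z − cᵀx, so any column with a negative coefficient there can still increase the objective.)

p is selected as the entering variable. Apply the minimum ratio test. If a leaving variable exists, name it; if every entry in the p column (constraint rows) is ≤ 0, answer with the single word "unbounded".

Ratios: row 1 (s1): (92/5)/(38/5) = 46/19; row 2 (s2): (148/5)/(27/5) = 148/27; row 3 (u): entry -2/5 ≤ 0, skip; row 4 (s4): (88/5)/(17/5) = 88/17.
Minimum ratio is in the s1 row, so s1 leaves.

s1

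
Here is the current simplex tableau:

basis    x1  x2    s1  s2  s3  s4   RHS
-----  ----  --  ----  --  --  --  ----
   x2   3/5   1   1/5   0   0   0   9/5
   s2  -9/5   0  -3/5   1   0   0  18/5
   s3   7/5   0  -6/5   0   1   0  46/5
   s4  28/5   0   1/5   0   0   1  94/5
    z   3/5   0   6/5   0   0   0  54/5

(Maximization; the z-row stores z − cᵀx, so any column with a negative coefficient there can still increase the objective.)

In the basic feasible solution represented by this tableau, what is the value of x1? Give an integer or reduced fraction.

0

x1 is nonbasic (not in the basis column), so its value in the current BFS is 0.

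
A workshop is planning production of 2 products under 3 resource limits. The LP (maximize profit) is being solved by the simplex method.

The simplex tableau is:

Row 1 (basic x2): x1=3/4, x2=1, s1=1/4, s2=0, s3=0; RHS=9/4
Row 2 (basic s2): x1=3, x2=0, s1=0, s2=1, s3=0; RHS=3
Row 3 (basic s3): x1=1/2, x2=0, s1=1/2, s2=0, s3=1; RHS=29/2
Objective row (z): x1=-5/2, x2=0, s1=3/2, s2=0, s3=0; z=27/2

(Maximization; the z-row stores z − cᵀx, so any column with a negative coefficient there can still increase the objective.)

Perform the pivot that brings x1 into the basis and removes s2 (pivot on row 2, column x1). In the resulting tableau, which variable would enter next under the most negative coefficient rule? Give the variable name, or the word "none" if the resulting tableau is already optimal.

none

Pivot element 3. New z-row = old z-row − (-5/2)·(row 2/3).
Updated z-row coefficients: x1: 0, x2: 0, s1: 3/2, s2: 5/6, s3: 0.
No coefficient is strictly negative; the tableau after this pivot is optimal.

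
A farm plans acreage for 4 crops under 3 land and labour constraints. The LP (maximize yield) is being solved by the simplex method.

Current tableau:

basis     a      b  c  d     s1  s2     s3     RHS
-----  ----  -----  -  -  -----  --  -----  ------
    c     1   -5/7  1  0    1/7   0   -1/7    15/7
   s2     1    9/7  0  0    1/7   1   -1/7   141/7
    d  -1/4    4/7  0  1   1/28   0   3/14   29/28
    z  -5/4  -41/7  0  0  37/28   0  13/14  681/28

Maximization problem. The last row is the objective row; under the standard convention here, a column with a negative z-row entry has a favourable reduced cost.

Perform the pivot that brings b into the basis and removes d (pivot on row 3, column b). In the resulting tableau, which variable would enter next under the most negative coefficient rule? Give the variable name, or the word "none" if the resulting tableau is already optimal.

a

Pivot element 4/7. New z-row = old z-row − (-41/7)·(row 3/(4/7)).
Updated z-row coefficients: a: -61/16, b: 0, c: 0, d: 41/4, s1: 27/16, s2: 0, s3: 25/8.
The most negative is -61/16 in column a, so a would enter next.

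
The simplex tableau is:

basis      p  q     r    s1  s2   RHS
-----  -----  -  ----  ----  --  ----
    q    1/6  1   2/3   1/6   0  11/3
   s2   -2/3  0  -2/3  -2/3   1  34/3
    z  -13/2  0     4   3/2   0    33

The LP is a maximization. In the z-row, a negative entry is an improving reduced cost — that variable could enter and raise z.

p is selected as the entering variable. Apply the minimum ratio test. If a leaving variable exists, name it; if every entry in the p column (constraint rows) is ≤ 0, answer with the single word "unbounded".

Ratios: row 1 (q): (11/3)/(1/6) = 22; row 2 (s2): entry -2/3 ≤ 0, skip.
Minimum ratio is in the q row, so q leaves.

q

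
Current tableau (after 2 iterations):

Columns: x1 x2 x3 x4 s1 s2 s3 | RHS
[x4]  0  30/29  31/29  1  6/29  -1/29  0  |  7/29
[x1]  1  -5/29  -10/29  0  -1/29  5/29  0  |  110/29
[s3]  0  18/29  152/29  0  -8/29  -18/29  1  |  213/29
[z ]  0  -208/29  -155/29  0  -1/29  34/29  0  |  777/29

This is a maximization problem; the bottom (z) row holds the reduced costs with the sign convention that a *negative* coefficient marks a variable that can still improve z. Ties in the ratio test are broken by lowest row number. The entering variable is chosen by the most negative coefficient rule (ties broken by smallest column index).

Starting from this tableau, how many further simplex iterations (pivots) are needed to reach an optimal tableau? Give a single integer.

pivot: x2 in, x4 out → z = 427/15
No improving column remains; optimal.

1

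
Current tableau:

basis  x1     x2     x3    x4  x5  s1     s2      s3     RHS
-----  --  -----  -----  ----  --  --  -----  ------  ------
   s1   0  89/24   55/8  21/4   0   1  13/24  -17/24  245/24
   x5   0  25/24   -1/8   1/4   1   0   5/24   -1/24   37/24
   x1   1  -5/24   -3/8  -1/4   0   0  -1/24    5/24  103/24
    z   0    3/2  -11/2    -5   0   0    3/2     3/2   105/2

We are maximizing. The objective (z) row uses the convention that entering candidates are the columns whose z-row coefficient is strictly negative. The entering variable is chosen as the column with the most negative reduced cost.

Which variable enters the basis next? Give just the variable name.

x3

Objective-row coefficients: x1: 0, x2: 3/2, x3: -11/2, x4: -5, x5: 0, s1: 0, s2: 3/2, s3: 3/2.
The most negative is -11/2 in column x3, so x3 enters.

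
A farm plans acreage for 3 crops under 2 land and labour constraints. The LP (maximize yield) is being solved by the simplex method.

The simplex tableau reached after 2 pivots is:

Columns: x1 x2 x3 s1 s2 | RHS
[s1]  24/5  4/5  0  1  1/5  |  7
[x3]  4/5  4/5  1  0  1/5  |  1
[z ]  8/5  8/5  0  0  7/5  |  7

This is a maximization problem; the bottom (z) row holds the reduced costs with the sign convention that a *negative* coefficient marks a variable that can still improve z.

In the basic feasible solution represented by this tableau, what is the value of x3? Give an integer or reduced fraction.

1

x3 is basic (row 2); its value is the RHS of that row: 1.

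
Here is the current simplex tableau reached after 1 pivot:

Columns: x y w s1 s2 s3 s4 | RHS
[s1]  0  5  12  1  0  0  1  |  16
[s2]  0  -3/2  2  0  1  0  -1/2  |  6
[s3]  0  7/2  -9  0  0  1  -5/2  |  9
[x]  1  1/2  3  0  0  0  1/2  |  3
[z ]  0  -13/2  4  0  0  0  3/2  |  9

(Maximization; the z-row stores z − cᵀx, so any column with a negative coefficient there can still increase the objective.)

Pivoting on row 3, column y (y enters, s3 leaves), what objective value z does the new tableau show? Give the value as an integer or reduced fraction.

Minimum ratio for y: 9/(7/2) = 18/7.
z changes by −(z-row coeff of y)·ratio = −(-13/2)·(18/7) = 117/7.
New z = 9 + (117/7) = 180/7.

180/7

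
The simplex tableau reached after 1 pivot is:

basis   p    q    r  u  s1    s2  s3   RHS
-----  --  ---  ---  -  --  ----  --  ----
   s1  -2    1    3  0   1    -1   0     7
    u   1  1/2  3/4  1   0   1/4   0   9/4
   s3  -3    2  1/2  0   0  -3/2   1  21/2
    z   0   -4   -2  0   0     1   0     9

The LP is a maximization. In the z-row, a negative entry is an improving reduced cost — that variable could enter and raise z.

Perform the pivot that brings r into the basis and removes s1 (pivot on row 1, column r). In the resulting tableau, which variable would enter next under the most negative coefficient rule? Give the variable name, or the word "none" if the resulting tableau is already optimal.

q

Pivot element 3. New z-row = old z-row − (-2)·(row 1/3).
Updated z-row coefficients: p: -4/3, q: -10/3, r: 0, u: 0, s1: 2/3, s2: 1/3, s3: 0.
The most negative is -10/3 in column q, so q would enter next.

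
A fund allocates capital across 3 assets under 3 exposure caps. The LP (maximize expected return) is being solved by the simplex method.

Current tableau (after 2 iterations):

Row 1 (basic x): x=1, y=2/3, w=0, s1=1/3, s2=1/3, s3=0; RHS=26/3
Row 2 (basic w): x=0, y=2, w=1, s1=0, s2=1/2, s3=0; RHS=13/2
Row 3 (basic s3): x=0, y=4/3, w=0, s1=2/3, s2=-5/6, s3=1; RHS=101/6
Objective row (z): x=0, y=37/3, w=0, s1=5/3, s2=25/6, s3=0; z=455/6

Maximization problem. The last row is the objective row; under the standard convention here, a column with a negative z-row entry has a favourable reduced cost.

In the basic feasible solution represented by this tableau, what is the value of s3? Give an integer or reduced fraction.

s3 is basic (row 3); its value is the RHS of that row: 101/6.

101/6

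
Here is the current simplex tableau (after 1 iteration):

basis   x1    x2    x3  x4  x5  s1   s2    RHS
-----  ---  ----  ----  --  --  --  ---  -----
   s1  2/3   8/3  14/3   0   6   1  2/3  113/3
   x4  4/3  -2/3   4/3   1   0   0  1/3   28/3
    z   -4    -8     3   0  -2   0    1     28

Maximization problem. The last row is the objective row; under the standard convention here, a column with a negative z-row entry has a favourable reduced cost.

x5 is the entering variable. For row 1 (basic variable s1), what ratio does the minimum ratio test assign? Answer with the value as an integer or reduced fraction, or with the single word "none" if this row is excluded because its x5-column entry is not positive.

113/18

Ratio = RHS / (x5 entry) = (113/3) / 6 = 113/18.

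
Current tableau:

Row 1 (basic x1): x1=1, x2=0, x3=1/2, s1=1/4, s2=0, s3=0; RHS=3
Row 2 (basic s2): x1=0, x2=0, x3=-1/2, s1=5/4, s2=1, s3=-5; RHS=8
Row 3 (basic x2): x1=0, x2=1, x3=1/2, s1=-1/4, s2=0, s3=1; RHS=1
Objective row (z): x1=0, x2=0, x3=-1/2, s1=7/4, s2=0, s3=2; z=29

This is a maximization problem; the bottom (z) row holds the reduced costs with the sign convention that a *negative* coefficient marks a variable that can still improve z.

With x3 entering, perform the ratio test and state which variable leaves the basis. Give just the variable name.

Ratios: row 1 (x1): 3/(1/2) = 6; row 2 (s2): entry -1/2 ≤ 0, skip; row 3 (x2): 1/(1/2) = 2.
Minimum ratio 2 is in the x2 row, so x2 leaves.

x2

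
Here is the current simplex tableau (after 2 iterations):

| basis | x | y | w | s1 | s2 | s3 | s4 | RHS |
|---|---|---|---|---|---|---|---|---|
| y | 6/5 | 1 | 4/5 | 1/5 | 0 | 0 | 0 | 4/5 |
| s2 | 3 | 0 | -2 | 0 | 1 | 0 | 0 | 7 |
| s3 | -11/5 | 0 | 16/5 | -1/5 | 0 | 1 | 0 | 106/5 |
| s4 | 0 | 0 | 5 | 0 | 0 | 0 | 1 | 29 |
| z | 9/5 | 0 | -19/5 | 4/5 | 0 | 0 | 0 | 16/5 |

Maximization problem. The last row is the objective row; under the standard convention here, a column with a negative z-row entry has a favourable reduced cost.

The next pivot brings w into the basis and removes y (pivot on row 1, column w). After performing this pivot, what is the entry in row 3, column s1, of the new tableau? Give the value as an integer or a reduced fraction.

Pivot element is row 1, column w: 4/5.
Normalize row 1: new (row 1, s1) = (1/5)/(4/5) = 1/4.
row 3 ← row 3 − (16/5)·(new row 1): -1/5 − (16/5)·(1/4) = -1.

-1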